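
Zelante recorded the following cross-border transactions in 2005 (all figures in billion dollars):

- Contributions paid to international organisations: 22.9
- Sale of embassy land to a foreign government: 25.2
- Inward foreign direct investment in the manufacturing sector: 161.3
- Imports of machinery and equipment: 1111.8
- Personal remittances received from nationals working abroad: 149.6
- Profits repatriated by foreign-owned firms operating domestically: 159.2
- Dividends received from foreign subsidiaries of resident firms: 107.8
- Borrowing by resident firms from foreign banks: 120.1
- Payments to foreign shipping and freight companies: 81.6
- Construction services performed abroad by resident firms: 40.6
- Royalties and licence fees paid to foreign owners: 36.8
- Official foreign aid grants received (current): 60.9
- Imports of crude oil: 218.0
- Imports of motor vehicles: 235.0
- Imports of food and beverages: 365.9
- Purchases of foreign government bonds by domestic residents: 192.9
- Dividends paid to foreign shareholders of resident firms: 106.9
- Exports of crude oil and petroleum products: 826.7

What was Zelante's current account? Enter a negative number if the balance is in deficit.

-1152.5

Goods: 826.7 - 235.0 - 1111.8 - 218.0 - 365.9 = -1104.0
Services: -81.6 + 40.6 - 36.8 = -77.8
Primary income: 107.8 - 159.2 - 106.9 = -158.3
Secondary income: 60.9 + 149.6 - 22.9 = 187.6
Current account = (-1104.0) + (-77.8) + (-158.3) + 187.6 = -1152.5
(Excluded from the current account — capital account: sale of embassy land to a foreign government 25.2; financial account: inward foreign direct investment in the manufacturing sector 161.3, borrowing by resident firms from foreign banks 120.1, purchases of foreign government bonds by domestic residents 192.9.)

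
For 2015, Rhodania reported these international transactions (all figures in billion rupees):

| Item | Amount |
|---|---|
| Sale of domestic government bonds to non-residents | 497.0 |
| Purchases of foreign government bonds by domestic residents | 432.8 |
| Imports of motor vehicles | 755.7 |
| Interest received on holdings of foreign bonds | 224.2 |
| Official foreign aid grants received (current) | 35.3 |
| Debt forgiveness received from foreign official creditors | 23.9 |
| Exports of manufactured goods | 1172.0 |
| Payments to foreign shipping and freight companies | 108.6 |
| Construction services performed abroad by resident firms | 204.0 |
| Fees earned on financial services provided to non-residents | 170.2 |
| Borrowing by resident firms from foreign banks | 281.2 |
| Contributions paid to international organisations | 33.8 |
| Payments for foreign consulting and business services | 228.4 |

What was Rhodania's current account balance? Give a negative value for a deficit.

679.2

Goods: 1172.0 - 755.7 = 416.3
Services: 170.2 + 204.0 - 228.4 - 108.6 = 37.2
Primary income: 224.2
Secondary income: 35.3 - 33.8 = 1.5
Current account = 416.3 + 37.2 + 224.2 + 1.5 = 679.2
(Excluded from the current account — financial account: sale of domestic government bonds to non-residents 497.0, purchases of foreign government bonds by domestic residents 432.8, borrowing by resident firms from foreign banks 281.2; capital account: debt forgiveness received from foreign official creditors 23.9.)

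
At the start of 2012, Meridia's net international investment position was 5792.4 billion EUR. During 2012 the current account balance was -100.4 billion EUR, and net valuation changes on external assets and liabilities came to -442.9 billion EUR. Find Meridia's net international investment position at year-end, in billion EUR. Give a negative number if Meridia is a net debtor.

Change in NIIP = current account + net valuation change = -100.4 + (-442.9) = -543.3
End-of-year NIIP = 5792.4 + (-543.3) = 5249.1

5249.1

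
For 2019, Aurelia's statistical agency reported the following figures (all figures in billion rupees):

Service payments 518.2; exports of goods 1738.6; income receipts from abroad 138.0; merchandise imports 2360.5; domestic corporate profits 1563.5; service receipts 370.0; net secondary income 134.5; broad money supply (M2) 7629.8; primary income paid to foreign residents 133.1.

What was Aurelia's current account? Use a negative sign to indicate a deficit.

Goods balance = 1738.6 - 2360.5 = -621.9
Services balance = 370.0 - 518.2 = -148.2
Trade balance (goods + services) = -621.9 + (-148.2) = -770.1
Net primary income = 138.0 - 133.1 = 4.9
Net secondary income = 134.5
Current account = -770.1 + 4.9 + 134.5 = -630.7

-630.7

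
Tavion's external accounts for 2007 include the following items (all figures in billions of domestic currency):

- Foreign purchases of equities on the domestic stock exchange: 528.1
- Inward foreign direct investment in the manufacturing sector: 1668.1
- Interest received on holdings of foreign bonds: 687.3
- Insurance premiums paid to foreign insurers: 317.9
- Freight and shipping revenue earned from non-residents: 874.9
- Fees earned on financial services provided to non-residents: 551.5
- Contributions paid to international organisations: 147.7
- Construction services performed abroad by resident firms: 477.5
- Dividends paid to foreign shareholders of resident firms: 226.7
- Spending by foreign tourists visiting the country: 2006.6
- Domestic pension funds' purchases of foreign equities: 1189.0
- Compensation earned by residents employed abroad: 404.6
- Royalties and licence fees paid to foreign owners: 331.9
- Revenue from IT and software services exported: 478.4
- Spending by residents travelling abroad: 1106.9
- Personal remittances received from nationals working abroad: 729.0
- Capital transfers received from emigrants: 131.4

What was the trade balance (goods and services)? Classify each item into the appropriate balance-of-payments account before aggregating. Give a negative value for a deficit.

Services: -1106.9 + 874.9 - 331.9 + 477.5 + 2006.6 + 551.5 - 317.9 + 478.4 = 2632.2
Trade balance = 0.0 + 2632.2 = 2632.2
(Excluded from the trade balance — financial account: foreign purchases of equities on the domestic stock exchange 528.1, inward foreign direct investment in the manufacturing sector 1668.1, domestic pension funds' purchases of foreign equities 1189.0; primary income: interest received on holdings of foreign bonds 687.3, dividends paid to foreign shareholders of resident firms 226.7, compensation earned by residents employed abroad 404.6; secondary income: contributions paid to international organisations 147.7, personal remittances received from nationals working abroad 729.0; capital account: capital transfers received from emigrants 131.4.)

2632.2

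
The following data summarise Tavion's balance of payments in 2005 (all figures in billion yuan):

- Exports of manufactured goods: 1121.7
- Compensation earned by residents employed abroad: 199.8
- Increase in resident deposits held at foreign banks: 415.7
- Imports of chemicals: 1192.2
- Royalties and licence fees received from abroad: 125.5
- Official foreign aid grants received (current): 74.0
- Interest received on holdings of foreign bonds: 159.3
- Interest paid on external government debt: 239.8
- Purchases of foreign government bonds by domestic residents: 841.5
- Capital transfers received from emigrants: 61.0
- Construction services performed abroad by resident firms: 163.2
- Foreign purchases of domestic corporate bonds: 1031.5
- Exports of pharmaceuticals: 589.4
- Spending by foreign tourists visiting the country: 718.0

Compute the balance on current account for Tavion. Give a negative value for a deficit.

1718.9

Goods: -1192.2 + 589.4 + 1121.7 = 518.9
Services: 163.2 + 125.5 + 718.0 = 1006.7
Primary income: -239.8 + 159.3 + 199.8 = 119.3
Secondary income: 74.0
Current account = 518.9 + 1006.7 + 119.3 + 74.0 = 1718.9
(Excluded from the current account — financial account: increase in resident deposits held at foreign banks 415.7, purchases of foreign government bonds by domestic residents 841.5, foreign purchases of domestic corporate bonds 1031.5; capital account: capital transfers received from emigrants 61.0.)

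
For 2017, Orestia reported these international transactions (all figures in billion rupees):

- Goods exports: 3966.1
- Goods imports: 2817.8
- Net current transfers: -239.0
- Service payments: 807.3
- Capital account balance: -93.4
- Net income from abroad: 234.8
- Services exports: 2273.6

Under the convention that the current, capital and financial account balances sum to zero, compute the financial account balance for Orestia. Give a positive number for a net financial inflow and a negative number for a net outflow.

-2517.0

Goods balance = 3966.1 - 2817.8 = 1148.3
Services balance = 2273.6 - 807.3 = 1466.3
Trade balance (goods + services) = 1148.3 + 1466.3 = 2614.6
Net primary income = 234.8
Net secondary income = -239.0
Current account = 2614.6 + 234.8 + (-239.0) = 2610.4
Financial account = -(2610.4 + (-93.4)) = -2517.0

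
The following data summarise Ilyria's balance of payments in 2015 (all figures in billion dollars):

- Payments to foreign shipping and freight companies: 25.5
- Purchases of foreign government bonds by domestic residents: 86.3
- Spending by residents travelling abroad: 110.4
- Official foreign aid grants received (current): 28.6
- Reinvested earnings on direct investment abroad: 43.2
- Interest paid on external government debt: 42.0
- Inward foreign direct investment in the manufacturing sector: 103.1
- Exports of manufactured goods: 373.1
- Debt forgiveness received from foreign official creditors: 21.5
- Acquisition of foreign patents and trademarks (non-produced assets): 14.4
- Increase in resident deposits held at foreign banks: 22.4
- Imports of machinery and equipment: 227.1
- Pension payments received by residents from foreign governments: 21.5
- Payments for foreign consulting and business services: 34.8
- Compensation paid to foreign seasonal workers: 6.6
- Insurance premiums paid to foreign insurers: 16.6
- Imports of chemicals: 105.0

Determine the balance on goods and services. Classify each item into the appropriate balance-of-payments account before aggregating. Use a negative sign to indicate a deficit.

-146.3

Goods: -105.0 - 227.1 + 373.1 = 41.0
Services: -34.8 - 16.6 - 25.5 - 110.4 = -187.3
Trade balance = 41.0 + (-187.3) = -146.3
(Excluded from the trade balance — financial account: purchases of foreign government bonds by domestic residents 86.3, inward foreign direct investment in the manufacturing sector 103.1, increase in resident deposits held at foreign banks 22.4; secondary income: official foreign aid grants received (current) 28.6, pension payments received by residents from foreign governments 21.5; primary income: reinvested earnings on direct investment abroad 43.2, interest paid on external government debt 42.0, compensation paid to foreign seasonal workers 6.6; capital account: debt forgiveness received from foreign official creditors 21.5, acquisition of foreign patents and trademarks (non-produced assets) 14.4.)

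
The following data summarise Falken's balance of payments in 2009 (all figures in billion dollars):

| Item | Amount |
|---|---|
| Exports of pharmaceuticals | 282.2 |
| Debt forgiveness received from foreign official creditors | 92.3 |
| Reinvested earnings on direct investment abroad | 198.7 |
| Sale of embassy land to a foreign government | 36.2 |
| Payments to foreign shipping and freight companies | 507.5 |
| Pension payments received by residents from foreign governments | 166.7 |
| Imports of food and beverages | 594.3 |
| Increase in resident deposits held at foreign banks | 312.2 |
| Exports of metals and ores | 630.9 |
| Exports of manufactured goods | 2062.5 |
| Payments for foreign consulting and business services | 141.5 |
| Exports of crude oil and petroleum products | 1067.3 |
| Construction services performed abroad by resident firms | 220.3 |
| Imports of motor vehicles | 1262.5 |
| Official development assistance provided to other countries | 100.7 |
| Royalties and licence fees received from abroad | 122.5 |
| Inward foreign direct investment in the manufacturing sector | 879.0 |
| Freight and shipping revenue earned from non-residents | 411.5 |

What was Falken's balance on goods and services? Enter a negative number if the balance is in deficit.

Goods: 282.2 + 1067.3 + 630.9 - 1262.5 + 2062.5 - 594.3 = 2186.1
Services: -141.5 - 507.5 + 411.5 + 220.3 + 122.5 = 105.3
Trade balance = 2186.1 + 105.3 = 2291.4
(Excluded from the trade balance — capital account: debt forgiveness received from foreign official creditors 92.3, sale of embassy land to a foreign government 36.2; primary income: reinvested earnings on direct investment abroad 198.7; secondary income: pension payments received by residents from foreign governments 166.7, official development assistance provided to other countries 100.7; financial account: increase in resident deposits held at foreign banks 312.2, inward foreign direct investment in the manufacturing sector 879.0.)

2291.4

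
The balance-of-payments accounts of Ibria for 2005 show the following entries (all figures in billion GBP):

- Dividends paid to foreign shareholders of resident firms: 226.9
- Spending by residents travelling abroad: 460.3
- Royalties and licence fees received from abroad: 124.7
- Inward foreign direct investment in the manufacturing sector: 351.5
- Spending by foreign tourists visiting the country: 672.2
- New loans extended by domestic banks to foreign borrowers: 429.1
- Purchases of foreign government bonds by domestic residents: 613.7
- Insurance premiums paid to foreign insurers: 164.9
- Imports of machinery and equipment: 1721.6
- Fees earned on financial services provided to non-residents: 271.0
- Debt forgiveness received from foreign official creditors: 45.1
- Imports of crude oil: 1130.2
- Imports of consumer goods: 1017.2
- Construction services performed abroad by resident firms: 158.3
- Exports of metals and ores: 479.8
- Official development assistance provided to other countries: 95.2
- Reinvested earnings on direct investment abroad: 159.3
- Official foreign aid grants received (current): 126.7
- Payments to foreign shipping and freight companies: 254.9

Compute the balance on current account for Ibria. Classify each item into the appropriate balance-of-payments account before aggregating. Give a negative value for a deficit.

Goods: -1130.2 - 1017.2 - 1721.6 + 479.8 = -3389.2
Services: 271.0 - 254.9 + 672.2 + 158.3 - 460.3 + 124.7 - 164.9 = 346.1
Primary income: 159.3 - 226.9 = -67.6
Secondary income: -95.2 + 126.7 = 31.5
Current account = (-3389.2) + 346.1 + (-67.6) + 31.5 = -3079.2
(Excluded from the current account — financial account: inward foreign direct investment in the manufacturing sector 351.5, new loans extended by domestic banks to foreign borrowers 429.1, purchases of foreign government bonds by domestic residents 613.7; capital account: debt forgiveness received from foreign official creditors 45.1.)

-3079.2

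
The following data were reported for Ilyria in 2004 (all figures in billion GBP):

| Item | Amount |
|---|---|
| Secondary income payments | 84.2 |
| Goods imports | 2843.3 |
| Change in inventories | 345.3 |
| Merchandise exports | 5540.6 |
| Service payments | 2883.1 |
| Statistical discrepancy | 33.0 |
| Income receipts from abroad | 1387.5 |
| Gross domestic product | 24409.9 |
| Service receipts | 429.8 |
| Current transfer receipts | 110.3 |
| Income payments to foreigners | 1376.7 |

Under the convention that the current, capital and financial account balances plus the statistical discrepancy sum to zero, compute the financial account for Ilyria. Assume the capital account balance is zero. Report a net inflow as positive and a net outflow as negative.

Goods balance = 5540.6 - 2843.3 = 2697.3
Services balance = 429.8 - 2883.1 = -2453.3
Trade balance (goods + services) = 2697.3 + (-2453.3) = 244.0
Net primary income = 1387.5 - 1376.7 = 10.8
Net secondary income = 110.3 - 84.2 = 26.1
Current account = 244.0 + 10.8 + 26.1 = 280.9
Financial account = -(280.9 + 33.0) = -313.9

-313.9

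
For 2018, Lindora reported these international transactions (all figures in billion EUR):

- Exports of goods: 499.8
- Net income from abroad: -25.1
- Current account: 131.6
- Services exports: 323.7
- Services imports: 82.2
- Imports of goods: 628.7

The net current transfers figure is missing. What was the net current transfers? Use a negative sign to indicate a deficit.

Current account = goods balance + services balance + net primary income + net secondary income
Sum of the known components = 87.5
Net current transfers = CA - (known components) = 131.6 - 87.5 = 44.1

44.1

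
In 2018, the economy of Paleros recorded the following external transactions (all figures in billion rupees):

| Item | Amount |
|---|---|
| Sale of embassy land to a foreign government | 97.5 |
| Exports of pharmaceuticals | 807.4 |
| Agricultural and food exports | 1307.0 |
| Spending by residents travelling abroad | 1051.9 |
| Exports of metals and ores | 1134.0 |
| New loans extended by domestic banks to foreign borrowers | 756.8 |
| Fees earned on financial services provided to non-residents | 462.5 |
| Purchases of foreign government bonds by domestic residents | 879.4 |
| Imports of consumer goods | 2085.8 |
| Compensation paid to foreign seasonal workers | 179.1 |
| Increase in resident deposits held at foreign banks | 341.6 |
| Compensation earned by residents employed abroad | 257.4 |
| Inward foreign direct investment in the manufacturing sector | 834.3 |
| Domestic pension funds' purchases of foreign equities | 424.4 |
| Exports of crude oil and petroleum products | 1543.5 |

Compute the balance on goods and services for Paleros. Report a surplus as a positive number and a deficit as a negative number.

Goods: 1543.5 + 1134.0 - 2085.8 + 807.4 + 1307.0 = 2706.1
Services: -1051.9 + 462.5 = -589.4
Trade balance = 2706.1 + (-589.4) = 2116.7
(Excluded from the trade balance — capital account: sale of embassy land to a foreign government 97.5; financial account: new loans extended by domestic banks to foreign borrowers 756.8, purchases of foreign government bonds by domestic residents 879.4, increase in resident deposits held at foreign banks 341.6, inward foreign direct investment in the manufacturing sector 834.3, domestic pension funds' purchases of foreign equities 424.4; primary income: compensation paid to foreign seasonal workers 179.1, compensation earned by residents employed abroad 257.4.)

2116.7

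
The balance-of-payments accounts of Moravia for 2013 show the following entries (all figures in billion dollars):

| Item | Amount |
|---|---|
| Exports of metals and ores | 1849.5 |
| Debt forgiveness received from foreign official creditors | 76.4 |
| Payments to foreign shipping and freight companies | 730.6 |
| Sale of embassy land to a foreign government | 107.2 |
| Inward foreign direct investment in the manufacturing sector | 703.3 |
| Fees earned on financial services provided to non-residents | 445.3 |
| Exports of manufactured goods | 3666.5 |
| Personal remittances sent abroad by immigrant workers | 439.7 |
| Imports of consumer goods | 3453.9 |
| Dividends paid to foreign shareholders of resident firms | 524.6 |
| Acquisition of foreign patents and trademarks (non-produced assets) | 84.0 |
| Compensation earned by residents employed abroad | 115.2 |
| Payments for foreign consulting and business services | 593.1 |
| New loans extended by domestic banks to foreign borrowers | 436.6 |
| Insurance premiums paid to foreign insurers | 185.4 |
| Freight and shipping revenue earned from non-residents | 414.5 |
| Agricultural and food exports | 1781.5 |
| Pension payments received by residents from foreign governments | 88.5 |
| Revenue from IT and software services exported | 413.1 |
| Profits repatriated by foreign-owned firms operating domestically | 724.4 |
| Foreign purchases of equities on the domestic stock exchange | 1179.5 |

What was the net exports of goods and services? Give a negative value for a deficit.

3607.4

Goods: 3666.5 - 3453.9 + 1781.5 + 1849.5 = 3843.6
Services: -593.1 + 413.1 + 414.5 - 730.6 + 445.3 - 185.4 = -236.2
Trade balance = 3843.6 + (-236.2) = 3607.4
(Excluded from the trade balance — capital account: debt forgiveness received from foreign official creditors 76.4, sale of embassy land to a foreign government 107.2, acquisition of foreign patents and trademarks (non-produced assets) 84.0; financial account: inward foreign direct investment in the manufacturing sector 703.3, new loans extended by domestic banks to foreign borrowers 436.6, foreign purchases of equities on the domestic stock exchange 1179.5; secondary income: personal remittances sent abroad by immigrant workers 439.7, pension payments received by residents from foreign governments 88.5; primary income: dividends paid to foreign shareholders of resident firms 524.6, compensation earned by residents employed abroad 115.2, profits repatriated by foreign-owned firms operating domestically 724.4.)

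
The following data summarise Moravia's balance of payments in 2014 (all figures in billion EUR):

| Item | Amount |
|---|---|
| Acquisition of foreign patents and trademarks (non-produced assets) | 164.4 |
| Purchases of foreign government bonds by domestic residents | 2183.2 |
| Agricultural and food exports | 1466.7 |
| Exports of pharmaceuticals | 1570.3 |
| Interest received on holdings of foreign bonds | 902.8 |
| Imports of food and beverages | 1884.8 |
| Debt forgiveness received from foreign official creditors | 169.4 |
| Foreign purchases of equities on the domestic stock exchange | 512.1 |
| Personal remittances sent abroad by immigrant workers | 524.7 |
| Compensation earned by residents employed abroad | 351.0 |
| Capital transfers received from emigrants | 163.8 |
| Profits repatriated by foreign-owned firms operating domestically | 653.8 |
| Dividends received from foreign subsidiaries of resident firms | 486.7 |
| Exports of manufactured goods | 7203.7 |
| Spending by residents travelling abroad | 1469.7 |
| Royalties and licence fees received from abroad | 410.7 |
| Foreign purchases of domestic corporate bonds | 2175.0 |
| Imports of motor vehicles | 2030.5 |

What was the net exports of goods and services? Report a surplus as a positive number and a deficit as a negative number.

5266.4

Goods: 1570.3 - 2030.5 + 1466.7 - 1884.8 + 7203.7 = 6325.4
Services: 410.7 - 1469.7 = -1059.0
Trade balance = 6325.4 + (-1059.0) = 5266.4
(Excluded from the trade balance — capital account: acquisition of foreign patents and trademarks (non-produced assets) 164.4, debt forgiveness received from foreign official creditors 169.4, capital transfers received from emigrants 163.8; financial account: purchases of foreign government bonds by domestic residents 2183.2, foreign purchases of equities on the domestic stock exchange 512.1, foreign purchases of domestic corporate bonds 2175.0; primary income: interest received on holdings of foreign bonds 902.8, compensation earned by residents employed abroad 351.0, profits repatriated by foreign-owned firms operating domestically 653.8, dividends received from foreign subsidiaries of resident firms 486.7; secondary income: personal remittances sent abroad by immigrant workers 524.7.)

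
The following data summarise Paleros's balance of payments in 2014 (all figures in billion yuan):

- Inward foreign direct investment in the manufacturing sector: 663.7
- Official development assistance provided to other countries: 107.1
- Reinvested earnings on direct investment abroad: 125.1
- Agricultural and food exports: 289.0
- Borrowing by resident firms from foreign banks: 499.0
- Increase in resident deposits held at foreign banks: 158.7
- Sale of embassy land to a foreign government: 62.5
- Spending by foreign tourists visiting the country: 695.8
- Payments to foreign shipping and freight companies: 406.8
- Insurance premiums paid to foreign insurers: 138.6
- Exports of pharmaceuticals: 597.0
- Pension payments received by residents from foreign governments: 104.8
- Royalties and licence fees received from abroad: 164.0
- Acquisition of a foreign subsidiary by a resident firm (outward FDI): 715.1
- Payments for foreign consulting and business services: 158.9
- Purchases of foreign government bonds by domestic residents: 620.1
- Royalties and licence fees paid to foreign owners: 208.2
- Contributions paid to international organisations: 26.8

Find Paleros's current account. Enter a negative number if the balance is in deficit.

Goods: 289.0 + 597.0 = 886.0
Services: -208.2 + 164.0 - 406.8 - 158.9 - 138.6 + 695.8 = -52.7
Primary income: 125.1
Secondary income: 104.8 - 26.8 - 107.1 = -29.1
Current account = 886.0 + (-52.7) + 125.1 + (-29.1) = 929.3
(Excluded from the current account — financial account: inward foreign direct investment in the manufacturing sector 663.7, borrowing by resident firms from foreign banks 499.0, increase in resident deposits held at foreign banks 158.7, acquisition of a foreign subsidiary by a resident firm (outward FDI) 715.1, purchases of foreign government bonds by domestic residents 620.1; capital account: sale of embassy land to a foreign government 62.5.)

929.3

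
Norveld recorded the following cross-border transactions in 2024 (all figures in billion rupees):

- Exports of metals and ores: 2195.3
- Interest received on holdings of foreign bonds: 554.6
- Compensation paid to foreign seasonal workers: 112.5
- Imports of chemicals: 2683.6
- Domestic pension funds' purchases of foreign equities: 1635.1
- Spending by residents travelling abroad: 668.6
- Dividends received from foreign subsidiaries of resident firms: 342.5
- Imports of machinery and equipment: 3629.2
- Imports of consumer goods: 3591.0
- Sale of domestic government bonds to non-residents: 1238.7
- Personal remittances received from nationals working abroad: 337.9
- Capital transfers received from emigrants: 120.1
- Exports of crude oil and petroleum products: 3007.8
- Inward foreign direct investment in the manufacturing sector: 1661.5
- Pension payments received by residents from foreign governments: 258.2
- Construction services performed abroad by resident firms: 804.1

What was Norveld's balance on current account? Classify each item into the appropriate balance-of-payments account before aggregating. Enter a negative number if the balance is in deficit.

Goods: -2683.6 + 3007.8 - 3629.2 + 2195.3 - 3591.0 = -4700.7
Services: 804.1 - 668.6 = 135.5
Primary income: 554.6 + 342.5 - 112.5 = 784.6
Secondary income: 258.2 + 337.9 = 596.1
Current account = (-4700.7) + 135.5 + 784.6 + 596.1 = -3184.5
(Excluded from the current account — financial account: domestic pension funds' purchases of foreign equities 1635.1, sale of domestic government bonds to non-residents 1238.7, inward foreign direct investment in the manufacturing sector 1661.5; capital account: capital transfers received from emigrants 120.1.)

-3184.5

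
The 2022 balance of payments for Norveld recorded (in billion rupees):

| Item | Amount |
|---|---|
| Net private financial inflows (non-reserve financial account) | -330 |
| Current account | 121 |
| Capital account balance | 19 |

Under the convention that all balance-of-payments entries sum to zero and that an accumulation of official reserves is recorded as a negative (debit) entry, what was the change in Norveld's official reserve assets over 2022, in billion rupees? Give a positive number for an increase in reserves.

Official reserve transactions balance = -(121 + 19 + (-330)) = 190
An accumulation of reserves is recorded as a debit (negative entry), so the change in the stock of reserves is the negative of that balance.
Change in official reserves = -(190) = -190

-190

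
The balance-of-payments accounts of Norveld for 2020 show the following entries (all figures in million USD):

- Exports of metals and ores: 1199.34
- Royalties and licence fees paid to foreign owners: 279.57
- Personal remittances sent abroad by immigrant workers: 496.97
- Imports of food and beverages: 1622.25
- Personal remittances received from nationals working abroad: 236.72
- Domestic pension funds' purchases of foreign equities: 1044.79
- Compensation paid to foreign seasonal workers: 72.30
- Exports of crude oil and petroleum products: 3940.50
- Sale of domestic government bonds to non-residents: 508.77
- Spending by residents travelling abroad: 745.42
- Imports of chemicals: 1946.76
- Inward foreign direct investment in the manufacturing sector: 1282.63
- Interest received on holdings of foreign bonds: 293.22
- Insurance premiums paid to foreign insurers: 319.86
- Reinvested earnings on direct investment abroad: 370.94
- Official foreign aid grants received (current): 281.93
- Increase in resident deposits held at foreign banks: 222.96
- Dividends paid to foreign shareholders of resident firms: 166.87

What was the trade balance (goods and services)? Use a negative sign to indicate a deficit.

225.98

Goods: 3940.50 - 1622.25 - 1946.76 + 1199.34 = 1570.83
Services: -745.42 - 279.57 - 319.86 = -1344.85
Trade balance = 1570.83 + (-1344.85) = 225.98
(Excluded from the trade balance — secondary income: personal remittances sent abroad by immigrant workers 496.97, personal remittances received from nationals working abroad 236.72, official foreign aid grants received (current) 281.93; financial account: domestic pension funds' purchases of foreign equities 1044.79, sale of domestic government bonds to non-residents 508.77, inward foreign direct investment in the manufacturing sector 1282.63, increase in resident deposits held at foreign banks 222.96; primary income: compensation paid to foreign seasonal workers 72.30, interest received on holdings of foreign bonds 293.22, reinvested earnings on direct investment abroad 370.94, dividends paid to foreign shareholders of resident firms 166.87.)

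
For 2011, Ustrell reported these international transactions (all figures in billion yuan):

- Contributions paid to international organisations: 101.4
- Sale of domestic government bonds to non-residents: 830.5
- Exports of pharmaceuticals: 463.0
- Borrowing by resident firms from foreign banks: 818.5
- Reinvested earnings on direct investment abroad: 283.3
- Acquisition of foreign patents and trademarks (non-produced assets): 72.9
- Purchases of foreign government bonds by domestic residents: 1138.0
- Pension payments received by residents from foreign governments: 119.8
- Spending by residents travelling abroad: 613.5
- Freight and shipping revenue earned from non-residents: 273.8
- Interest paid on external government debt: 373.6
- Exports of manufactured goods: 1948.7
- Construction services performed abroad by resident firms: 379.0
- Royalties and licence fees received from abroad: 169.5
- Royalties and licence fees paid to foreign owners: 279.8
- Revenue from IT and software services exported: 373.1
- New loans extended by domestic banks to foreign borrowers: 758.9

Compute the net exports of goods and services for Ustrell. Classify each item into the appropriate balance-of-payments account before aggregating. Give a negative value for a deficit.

Goods: 1948.7 + 463.0 = 2411.7
Services: -613.5 + 379.0 - 279.8 + 273.8 + 169.5 + 373.1 = 302.1
Trade balance = 2411.7 + 302.1 = 2713.8
(Excluded from the trade balance — secondary income: contributions paid to international organisations 101.4, pension payments received by residents from foreign governments 119.8; financial account: sale of domestic government bonds to non-residents 830.5, borrowing by resident firms from foreign banks 818.5, purchases of foreign government bonds by domestic residents 1138.0, new loans extended by domestic banks to foreign borrowers 758.9; primary income: reinvested earnings on direct investment abroad 283.3, interest paid on external government debt 373.6; capital account: acquisition of foreign patents and trademarks (non-produced assets) 72.9.)

2713.8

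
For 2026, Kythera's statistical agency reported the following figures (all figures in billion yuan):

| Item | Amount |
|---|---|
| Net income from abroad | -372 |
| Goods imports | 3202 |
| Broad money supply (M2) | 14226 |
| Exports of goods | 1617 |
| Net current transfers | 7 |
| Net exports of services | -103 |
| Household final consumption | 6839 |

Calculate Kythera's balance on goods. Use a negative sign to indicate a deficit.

Goods balance = 1617 - 3202 = -1585

-1585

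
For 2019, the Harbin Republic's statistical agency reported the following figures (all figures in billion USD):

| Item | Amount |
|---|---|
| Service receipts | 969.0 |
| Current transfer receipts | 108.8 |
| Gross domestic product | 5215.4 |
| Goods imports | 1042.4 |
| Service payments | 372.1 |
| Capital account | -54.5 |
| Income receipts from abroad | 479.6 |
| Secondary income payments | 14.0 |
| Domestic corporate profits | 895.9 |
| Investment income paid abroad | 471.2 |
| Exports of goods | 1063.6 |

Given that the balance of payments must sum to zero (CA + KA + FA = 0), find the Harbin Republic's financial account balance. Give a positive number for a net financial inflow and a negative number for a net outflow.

Goods balance = 1063.6 - 1042.4 = 21.2
Services balance = 969.0 - 372.1 = 596.9
Trade balance (goods + services) = 21.2 + 596.9 = 618.1
Net primary income = 479.6 - 471.2 = 8.4
Net secondary income = 108.8 - 14.0 = 94.8
Current account = 618.1 + 8.4 + 94.8 = 721.3
Financial account = -(721.3 + (-54.5)) = -666.8

-666.8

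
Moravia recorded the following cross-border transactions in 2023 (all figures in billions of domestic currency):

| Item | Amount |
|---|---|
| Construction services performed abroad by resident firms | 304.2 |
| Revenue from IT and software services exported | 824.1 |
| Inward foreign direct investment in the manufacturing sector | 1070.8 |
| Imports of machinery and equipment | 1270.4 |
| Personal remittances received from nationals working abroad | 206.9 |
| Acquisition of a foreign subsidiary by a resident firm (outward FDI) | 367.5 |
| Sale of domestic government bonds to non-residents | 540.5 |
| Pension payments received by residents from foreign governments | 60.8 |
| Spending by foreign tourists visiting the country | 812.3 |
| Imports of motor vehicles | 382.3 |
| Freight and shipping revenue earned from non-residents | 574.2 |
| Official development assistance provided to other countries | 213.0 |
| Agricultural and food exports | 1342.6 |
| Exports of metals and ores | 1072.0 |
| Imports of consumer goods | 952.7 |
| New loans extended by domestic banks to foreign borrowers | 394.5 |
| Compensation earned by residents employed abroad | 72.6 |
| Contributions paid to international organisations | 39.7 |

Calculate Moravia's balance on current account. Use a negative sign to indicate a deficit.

2411.6

Goods: 1072.0 - 952.7 - 1270.4 + 1342.6 - 382.3 = -190.8
Services: 574.2 + 304.2 + 824.1 + 812.3 = 2514.8
Primary income: 72.6
Secondary income: -213.0 + 206.9 - 39.7 + 60.8 = 15.0
Current account = (-190.8) + 2514.8 + 72.6 + 15.0 = 2411.6
(Excluded from the current account — financial account: inward foreign direct investment in the manufacturing sector 1070.8, acquisition of a foreign subsidiary by a resident firm (outward FDI) 367.5, sale of domestic government bonds to non-residents 540.5, new loans extended by domestic banks to foreign borrowers 394.5.)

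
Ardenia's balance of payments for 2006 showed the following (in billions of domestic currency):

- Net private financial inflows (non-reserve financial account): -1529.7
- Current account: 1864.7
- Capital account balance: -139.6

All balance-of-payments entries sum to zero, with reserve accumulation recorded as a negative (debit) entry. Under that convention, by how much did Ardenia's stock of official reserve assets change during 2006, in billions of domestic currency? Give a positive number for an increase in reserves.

Official reserve transactions balance = -(1864.7 + (-139.6) + (-1529.7)) = -195.4
An accumulation of reserves is recorded as a debit (negative entry), so the change in the stock of reserves is the negative of that balance.
Change in official reserves = -(-195.4) = 195.4

195.4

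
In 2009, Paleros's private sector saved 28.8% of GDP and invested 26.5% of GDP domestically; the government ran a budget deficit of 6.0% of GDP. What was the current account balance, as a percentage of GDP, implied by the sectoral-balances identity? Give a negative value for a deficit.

-3.7

By the sectoral-balances identity, CA = (S_private - I) + (T - G).
Private balance = 28.8 - 26.5 = 2.3
Government balance (T - G) = -6.0
CA = 2.3 + (-6.0) = -3.7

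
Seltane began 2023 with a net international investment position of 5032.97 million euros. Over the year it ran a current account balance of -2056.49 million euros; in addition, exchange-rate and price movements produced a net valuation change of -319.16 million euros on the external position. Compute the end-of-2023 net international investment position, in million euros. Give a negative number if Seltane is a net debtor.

2657.32

Change in NIIP = current account + net valuation change = -2056.49 + (-319.16) = -2375.65
End-of-year NIIP = 5032.97 + (-2375.65) = 2657.32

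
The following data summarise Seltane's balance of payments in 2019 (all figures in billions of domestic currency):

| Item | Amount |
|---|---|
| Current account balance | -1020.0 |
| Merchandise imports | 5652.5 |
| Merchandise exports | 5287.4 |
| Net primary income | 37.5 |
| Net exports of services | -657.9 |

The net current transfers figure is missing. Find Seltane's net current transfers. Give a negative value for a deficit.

Current account = goods balance + services balance + net primary income + net secondary income
Sum of the known components = -985.5
Net current transfers = CA - (known components) = -1020.0 - (-985.5) = -34.5

-34.5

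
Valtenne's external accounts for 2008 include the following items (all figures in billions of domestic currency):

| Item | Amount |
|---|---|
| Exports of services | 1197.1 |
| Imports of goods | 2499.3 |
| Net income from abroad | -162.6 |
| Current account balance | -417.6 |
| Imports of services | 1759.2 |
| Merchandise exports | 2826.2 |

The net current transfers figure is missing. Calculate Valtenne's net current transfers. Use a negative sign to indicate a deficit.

-19.8

Current account = goods balance + services balance + net primary income + net secondary income
Sum of the known components = -397.8
Net current transfers = CA - (known components) = -417.6 - (-397.8) = -19.8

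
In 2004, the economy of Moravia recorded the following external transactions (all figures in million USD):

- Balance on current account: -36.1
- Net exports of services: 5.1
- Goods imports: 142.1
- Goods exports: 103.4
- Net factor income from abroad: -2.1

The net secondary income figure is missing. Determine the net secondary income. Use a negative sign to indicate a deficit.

Current account = goods balance + services balance + net primary income + net secondary income
Sum of the known components = -35.7
Net secondary income = CA - (known components) = -36.1 - (-35.7) = -0.4

-0.4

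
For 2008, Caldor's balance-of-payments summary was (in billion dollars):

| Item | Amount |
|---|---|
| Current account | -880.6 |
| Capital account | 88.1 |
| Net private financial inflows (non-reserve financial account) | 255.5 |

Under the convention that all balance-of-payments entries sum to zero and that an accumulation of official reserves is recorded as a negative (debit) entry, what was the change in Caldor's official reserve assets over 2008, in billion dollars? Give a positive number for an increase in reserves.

Official reserve transactions balance = -((-880.6) + 88.1 + 255.5) = 537.0
An accumulation of reserves is recorded as a debit (negative entry), so the change in the stock of reserves is the negative of that balance.
Change in official reserves = -(537.0) = -537.0

-537.0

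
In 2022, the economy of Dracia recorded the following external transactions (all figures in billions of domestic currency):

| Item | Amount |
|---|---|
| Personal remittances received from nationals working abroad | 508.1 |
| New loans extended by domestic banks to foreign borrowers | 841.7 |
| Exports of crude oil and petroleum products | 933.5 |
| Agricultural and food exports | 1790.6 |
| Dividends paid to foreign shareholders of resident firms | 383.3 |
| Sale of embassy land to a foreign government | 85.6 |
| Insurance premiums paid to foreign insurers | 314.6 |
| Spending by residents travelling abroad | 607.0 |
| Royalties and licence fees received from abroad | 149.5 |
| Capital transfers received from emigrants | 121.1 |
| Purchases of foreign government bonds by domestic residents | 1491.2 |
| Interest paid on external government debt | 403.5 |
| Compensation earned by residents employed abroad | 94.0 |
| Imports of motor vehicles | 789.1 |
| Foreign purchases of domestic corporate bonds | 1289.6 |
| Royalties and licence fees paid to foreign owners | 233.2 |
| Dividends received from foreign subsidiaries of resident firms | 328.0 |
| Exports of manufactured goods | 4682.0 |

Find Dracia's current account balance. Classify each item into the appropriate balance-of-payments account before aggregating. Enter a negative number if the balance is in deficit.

Goods: 1790.6 + 4682.0 + 933.5 - 789.1 = 6617.0
Services: -607.0 - 314.6 + 149.5 - 233.2 = -1005.3
Primary income: -383.3 + 94.0 + 328.0 - 403.5 = -364.8
Secondary income: 508.1
Current account = 6617.0 + (-1005.3) + (-364.8) + 508.1 = 5755.0
(Excluded from the current account — financial account: new loans extended by domestic banks to foreign borrowers 841.7, purchases of foreign government bonds by domestic residents 1491.2, foreign purchases of domestic corporate bonds 1289.6; capital account: sale of embassy land to a foreign government 85.6, capital transfers received from emigrants 121.1.)

5755.0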